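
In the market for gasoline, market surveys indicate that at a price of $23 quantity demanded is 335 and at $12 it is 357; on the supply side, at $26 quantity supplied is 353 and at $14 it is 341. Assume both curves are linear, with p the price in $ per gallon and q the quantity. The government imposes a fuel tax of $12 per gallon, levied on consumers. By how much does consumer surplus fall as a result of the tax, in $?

Consumer surplus falls by $1364.

Demand slope: (357 − 335)/(12 − 23) = -2, so qd = 381 − 2p.
Supply slope: (341 − 353)/(14 − 26) = 1, so qs = p + 327.
Without the tax, 381 − 2p = p + 327 gives 3p = 54, so p* = $18 and q* = 345.
With the tax collected from consumers, demand (in seller-price terms) shifts: qd = 381 − 2(p + 12).
New equilibrium: consumers pay $22, suppliers receive $10, q = 337. (Wedge: pb − ps = 12.)
ΔCS is the trapezoid between Q = 337 and Q = 345 of height $4: ½ · (345 + 337) · 4 = $1364.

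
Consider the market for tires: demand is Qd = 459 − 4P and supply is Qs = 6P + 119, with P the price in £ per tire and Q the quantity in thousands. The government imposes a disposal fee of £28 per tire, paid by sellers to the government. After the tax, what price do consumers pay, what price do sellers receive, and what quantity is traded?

Without the tax, 459 − 4P = 6P + 119 gives 10P = 340, so P* = £34 and Q* = 323.
With the tax collected from sellers, supply shifts: Qs = 6(P − 28) + 119.
Solving gives Q = 255.8 with consumers paying £50.8 and sellers receiving £22.8 (the £28 wedge).
The less price-elastic side of the market bears the larger share of a per-unit tax.

Consumers pay £50.8; sellers receive £22.8; quantity = 255.8.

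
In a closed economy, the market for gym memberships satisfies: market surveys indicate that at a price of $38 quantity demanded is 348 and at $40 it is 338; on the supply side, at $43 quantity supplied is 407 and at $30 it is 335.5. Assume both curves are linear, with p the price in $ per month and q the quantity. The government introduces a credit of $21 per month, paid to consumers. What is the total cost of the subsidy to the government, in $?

Government outlay = $8778.

Demand slope: (338 − 348)/(40 − 38) = -5, so qd = 538 − 5p.
Supply slope: (335.5 − 407)/(30 − 43) = 5.5, so qs = 5.5p + 170.5.
Without the subsidy, 538 − 5p = 5.5p + 170.5 gives 10.5p = 367.5, so p* = $35 and q* = 363.
With a per-unit subsidy paid to consumers, each effectively pays p − 21, so demand becomes qd = 538 − 5(p − 21).
Solving gives q = 418 with consumers paying $24 and producers receiving $45 (the $21 wedge).
Outlay = t · Q = 21 · 418 = $8778.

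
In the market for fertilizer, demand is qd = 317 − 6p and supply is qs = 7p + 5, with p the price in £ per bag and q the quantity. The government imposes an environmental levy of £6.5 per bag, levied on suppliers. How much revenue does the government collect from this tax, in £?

Tax revenue = £988.

Without the tax, 317 − 6p = 7p + 5 gives 13p = 312, so p* = £24 and q* = 173.
With the tax collected from suppliers, supply shifts: qs = 7(p − 6.5) + 5.
Solving gives q = 152 with buyers paying £27.5 and suppliers receiving £21 (the £6.5 wedge).
Revenue = t · Q = 6.5 · 152 = £988.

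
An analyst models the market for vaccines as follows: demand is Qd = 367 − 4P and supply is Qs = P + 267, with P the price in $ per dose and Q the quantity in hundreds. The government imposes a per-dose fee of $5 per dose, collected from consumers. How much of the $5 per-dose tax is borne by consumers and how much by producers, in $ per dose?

Without the tax, 367 − 4P = P + 267 gives 5P = 100, so P* = $20 and Q* = 287.
With the tax collected from consumers, demand (in seller-price terms) shifts: Qd = 367 − 4(P + 5).
New equilibrium: consumers pay $21, producers receive $16, Q = 283. (Wedge: Pb − Ps = 5.)
Burden on consumers: $1; on producers: $4. (They sum to $5.)

Consumers bear $1 per dose; producers bear $4 per dose.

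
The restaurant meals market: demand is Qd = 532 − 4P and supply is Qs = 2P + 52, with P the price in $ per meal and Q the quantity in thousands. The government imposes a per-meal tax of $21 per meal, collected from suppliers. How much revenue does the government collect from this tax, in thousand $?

Before the tax: set 532 − 4P = 2P + 52 → P* = $80, Q* = 212.
With the tax collected from suppliers, supply shifts: Qs = 2(P − 21) + 52.
New equilibrium: buyers pay $87, suppliers receive $66, Q = 184. (Wedge: Pb − Ps = 21.)
Revenue = t · Q = 21 · 184 = $3864.

Tax revenue = $3864 thousand.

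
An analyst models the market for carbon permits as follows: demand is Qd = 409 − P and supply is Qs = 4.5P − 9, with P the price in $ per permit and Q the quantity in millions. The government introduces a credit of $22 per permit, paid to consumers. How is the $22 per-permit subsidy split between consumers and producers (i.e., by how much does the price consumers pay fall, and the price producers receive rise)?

Consumers gain $18 per permit; producers gain $4 per permit.

Without the subsidy, 409 − P = 4.5P − 9 gives 5.5P = 418, so P* = $76 and Q* = 333.
With a per-unit subsidy paid to consumers, each effectively pays P − 22, so demand becomes Qd = 409 − (P − 22).
Solving gives Q = 351 with consumers paying $58 and producers receiving $80 (the $22 wedge).
Gain to consumers: $18; to producers: $4. (They sum to $22.)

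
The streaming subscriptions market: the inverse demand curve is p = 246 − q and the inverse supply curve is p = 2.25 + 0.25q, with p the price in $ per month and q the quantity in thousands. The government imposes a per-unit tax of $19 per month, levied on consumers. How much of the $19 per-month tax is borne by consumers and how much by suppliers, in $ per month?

Inverting to q(p) form: qd = 246 − p; qs = 4p − 9.
Without the tax, 246 − p = 4p − 9 gives 5p = 255, so p* = $51 and q* = 195.
With the tax collected from consumers, demand (in seller-price terms) shifts: qd = 246 − (p + 19).
New equilibrium: consumers pay $66.2, suppliers receive $47.2, q = 179.8. (Wedge: pb − ps = 19.)
Burden on consumers: $15.2; on suppliers: $3.8. (They sum to $19.)
The less price-elastic side of the market bears the larger share of a per-unit tax.

Consumers bear $15.2 per month; suppliers bear $3.8 per month.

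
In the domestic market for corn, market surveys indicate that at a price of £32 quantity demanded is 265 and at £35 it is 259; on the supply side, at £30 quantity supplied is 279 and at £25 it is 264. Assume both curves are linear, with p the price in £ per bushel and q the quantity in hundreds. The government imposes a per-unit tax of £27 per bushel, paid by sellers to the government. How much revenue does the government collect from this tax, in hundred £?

Demand slope: (259 − 265)/(35 − 32) = -2, so qd = 329 − 2p.
Supply slope: (264 − 279)/(25 − 30) = 3, so qs = 3p + 189.
Without the tax, 329 − 2p = 3p + 189 gives 5p = 140, so p* = £28 and q* = 273.
With the tax collected from sellers, supply shifts: qs = 3(p − 27) + 189.
New equilibrium: buyers pay £44.2, sellers receive £17.2, q = 240.6. (Wedge: pb − ps = 27.)
Revenue = t · Q = 27 · 240.6 = £6496.2.

Tax revenue = £6496.2 hundred.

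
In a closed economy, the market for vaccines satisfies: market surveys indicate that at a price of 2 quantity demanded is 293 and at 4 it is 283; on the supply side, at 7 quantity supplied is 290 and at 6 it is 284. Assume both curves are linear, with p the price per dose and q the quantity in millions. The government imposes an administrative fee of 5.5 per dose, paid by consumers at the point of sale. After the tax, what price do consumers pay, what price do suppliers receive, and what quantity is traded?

Demand slope: (283 − 293)/(4 − 2) = -5, so qd = 303 − 5p.
Supply slope: (284 − 290)/(6 − 7) = 6, so qs = 6p + 248.
Before the tax: set 303 − 5p = 6p + 248 → p* = 5, q* = 278.
With the tax collected from consumers, demand (in seller-price terms) shifts: qd = 303 − 5(p + 5.5).
Solving gives q = 263 with consumers paying 8 and suppliers receiving 2.5 (the 5.5 wedge).

Consumers pay 8; suppliers receive 2.5; quantity = 263.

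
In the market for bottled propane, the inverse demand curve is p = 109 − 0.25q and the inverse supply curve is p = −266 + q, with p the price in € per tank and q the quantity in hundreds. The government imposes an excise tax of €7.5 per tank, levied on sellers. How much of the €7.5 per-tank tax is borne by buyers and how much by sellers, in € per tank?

Inverting to q(p) form: qd = 436 − 4p; qs = p + 266.
Without the tax, 436 − 4p = p + 266 gives 5p = 170, so p* = €34 and q* = 300.
With the tax collected from sellers, supply shifts: qs = (p − 7.5) + 266.
New equilibrium: buyers pay €35.5, sellers receive €28, q = 294. (Wedge: pb − ps = 7.5.)
Burden on buyers: €1.5; on sellers: €6. (They sum to €7.5.)

Buyers bear €1.5 per tank; sellers bear €6 per tank.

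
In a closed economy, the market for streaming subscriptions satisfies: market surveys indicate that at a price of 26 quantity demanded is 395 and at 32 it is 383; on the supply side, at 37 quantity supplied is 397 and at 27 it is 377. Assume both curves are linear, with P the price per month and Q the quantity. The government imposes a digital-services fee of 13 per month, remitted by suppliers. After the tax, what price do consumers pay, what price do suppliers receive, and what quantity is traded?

Consumers pay 37.5; suppliers receive 24.5; quantity = 372.

Demand slope: (383 − 395)/(32 − 26) = -2, so Qd = 447 − 2P.
Supply slope: (377 − 397)/(27 − 37) = 2, so Qs = 2P + 323.
Without the tax, 447 − 2P = 2P + 323 gives 4P = 124, so P* = 31 and Q* = 385.
With the tax collected from suppliers, supply shifts: Qs = 2(P − 13) + 323.
New equilibrium: consumers pay 37.5, suppliers receive 24.5, Q = 372. (Wedge: Pb − Ps = 13.)
The less price-elastic side of the market bears the larger share of a per-unit tax.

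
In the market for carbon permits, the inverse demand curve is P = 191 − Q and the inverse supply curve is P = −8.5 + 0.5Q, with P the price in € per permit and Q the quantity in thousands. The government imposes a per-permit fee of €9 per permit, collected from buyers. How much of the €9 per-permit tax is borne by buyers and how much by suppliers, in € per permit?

Rewrite in direct form: Qd = 191 − P and Qs = 2P + 17.
Before the tax: set 191 − P = 2P + 17 → P* = €58, Q* = 133.
With the tax collected from buyers, demand (in seller-price terms) shifts: Qd = 191 − (P + 9).
Solving gives Q = 127 with buyers paying €64 and suppliers receiving €55 (the €9 wedge).
Burden on buyers: €6; on suppliers: €3. (They sum to €9.)
The less price-elastic side of the market bears the larger share of a per-unit tax.

Buyers bear €6 per permit; suppliers bear €3 per permit.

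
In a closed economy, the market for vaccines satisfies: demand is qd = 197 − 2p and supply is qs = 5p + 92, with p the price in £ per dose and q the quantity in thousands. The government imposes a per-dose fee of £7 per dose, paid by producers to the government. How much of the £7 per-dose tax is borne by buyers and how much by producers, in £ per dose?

Before the tax: set 197 − 2p = 5p + 92 → p* = £15, q* = 167.
With the tax collected from producers, supply shifts: qs = 5(p − 7) + 92.
New equilibrium: buyers pay £20, producers receive £13, q = 157. (Wedge: pb − ps = 7.)
Burden on buyers: £5; on producers: £2. (They sum to £7.)

Buyers bear £5 per dose; producers bear £2 per dose.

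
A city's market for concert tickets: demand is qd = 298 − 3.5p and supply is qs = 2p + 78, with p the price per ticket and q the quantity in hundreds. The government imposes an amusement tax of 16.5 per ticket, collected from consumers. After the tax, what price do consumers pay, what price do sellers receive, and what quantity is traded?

Consumers pay 46; sellers receive 29.5; quantity = 137.

Before the tax: set 298 − 3.5p = 2p + 78 → p* = 40, q* = 158.
With the tax collected from consumers, demand (in seller-price terms) shifts: qd = 298 − 3.5(p + 16.5).
New equilibrium: consumers pay 46, sellers receive 29.5, q = 137. (Wedge: pb − ps = 16.5.)
The less price-elastic side of the market bears the larger share of a per-unit tax.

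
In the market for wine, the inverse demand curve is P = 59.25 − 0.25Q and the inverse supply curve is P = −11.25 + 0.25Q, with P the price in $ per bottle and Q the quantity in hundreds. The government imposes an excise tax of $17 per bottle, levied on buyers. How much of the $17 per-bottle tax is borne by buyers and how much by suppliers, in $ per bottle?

Buyers bear $8.5 per bottle; suppliers bear $8.5 per bottle.

Rewrite in direct form: Qd = 237 − 4P and Qs = 4P + 45.
Without the tax, 237 − 4P = 4P + 45 gives 8P = 192, so P* = $24 and Q* = 141.
With the tax collected from buyers, demand (in seller-price terms) shifts: Qd = 237 − 4(P + 17).
Solving gives Q = 107 with buyers paying $32.5 and suppliers receiving $15.5 (the $17 wedge).
Burden on buyers: $8.5; on suppliers: $8.5. (They sum to $17.)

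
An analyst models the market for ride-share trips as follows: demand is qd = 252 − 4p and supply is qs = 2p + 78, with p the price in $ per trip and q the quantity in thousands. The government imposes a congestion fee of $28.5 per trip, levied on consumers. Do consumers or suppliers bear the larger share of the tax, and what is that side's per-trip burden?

Suppliers bear the larger share: $19 per trip.

Before the tax: set 252 − 4p = 2p + 78 → p* = $29, q* = 136.
With the tax collected from consumers, demand (in seller-price terms) shifts: qd = 252 − 4(p + 28.5).
Solving gives q = 98 with consumers paying $38.5 and suppliers receiving $10 (the $28.5 wedge).
Per-trip burden: consumers $9.5, suppliers $19.
Suppliers take the larger share because supply is less price-elastic here (demand slope 4 vs supply slope 2).
The less price-elastic side of the market bears the larger share of a per-unit tax.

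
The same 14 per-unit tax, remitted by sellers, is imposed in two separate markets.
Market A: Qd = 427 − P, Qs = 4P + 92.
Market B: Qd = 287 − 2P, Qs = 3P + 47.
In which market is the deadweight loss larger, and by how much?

Market B, by 39.2.

Market A: pre-tax P* = 67, Q* = 360; post-tax Q = 348.8; deadweight loss = 78.4.
Market B: pre-tax P* = 48, Q* = 191; post-tax Q = 174.2; deadweight loss = 117.6.
Difference: 78.4 vs 117.6 → market B is larger by 39.2.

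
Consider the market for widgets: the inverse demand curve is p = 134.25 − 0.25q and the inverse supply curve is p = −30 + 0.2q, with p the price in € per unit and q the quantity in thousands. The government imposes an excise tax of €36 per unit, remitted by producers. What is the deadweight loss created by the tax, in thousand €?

Deadweight loss = €1440 thousand.

Rewrite in direct form: qd = 537 − 4p and qs = 5p + 150.
Without the tax, 537 − 4p = 5p + 150 gives 9p = 387, so p* = €43 and q* = 365.
With the tax collected from producers, supply shifts: qs = 5(p − 36) + 150.
New equilibrium: buyers pay €63, producers receive €27, q = 285. (Wedge: pb − ps = 36.)
Quantity falls by |ΔQ| = |365 − 285| = 80.
DWL = ½ · t · |ΔQ| = ½ · 36 · 80 = €1440.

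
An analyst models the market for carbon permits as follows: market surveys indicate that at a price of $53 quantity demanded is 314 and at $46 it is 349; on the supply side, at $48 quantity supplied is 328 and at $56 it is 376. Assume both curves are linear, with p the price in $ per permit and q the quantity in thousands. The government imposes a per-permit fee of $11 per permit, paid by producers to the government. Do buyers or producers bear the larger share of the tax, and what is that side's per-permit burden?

Demand slope: (349 − 314)/(46 − 53) = -5, so qd = 579 − 5p.
Supply slope: (376 − 328)/(56 − 48) = 6, so qs = 6p + 40.
Before the tax: set 579 − 5p = 6p + 40 → p* = $49, q* = 334.
With the tax collected from producers, supply shifts: qs = 6(p − 11) + 40.
Solving gives q = 304 with buyers paying $55 and producers receiving $44 (the $11 wedge).
Per-permit burden: buyers $6, producers $5.
Buyers take the larger share because demand is less price-elastic here (demand slope 5 vs supply slope 6).
The less price-elastic side of the market bears the larger share of a per-unit tax.

Buyers bear the larger share: $6 per permit.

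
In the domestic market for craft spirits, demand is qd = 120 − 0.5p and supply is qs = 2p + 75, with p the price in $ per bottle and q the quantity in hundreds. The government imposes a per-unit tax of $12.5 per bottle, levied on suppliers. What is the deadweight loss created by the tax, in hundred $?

Without the tax, 120 − 0.5p = 2p + 75 gives 2.5p = 45, so p* = $18 and q* = 111.
With the tax collected from suppliers, supply shifts: qs = 2(p − 12.5) + 75.
Solving gives q = 106 with consumers paying $28 and suppliers receiving $15.5 (the $12.5 wedge).
Quantity falls by |ΔQ| = |111 − 106| = 5.
DWL = ½ · t · |ΔQ| = ½ · 12.5 · 5 = $31.25.

Deadweight loss = $31.25 hundred.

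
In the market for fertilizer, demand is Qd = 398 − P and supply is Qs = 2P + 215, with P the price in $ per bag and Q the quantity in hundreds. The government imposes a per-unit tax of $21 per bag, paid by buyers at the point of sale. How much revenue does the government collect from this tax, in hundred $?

Without the tax, 398 − P = 2P + 215 gives 3P = 183, so P* = $61 and Q* = 337.
With the tax collected from buyers, demand (in seller-price terms) shifts: Qd = 398 − (P + 21).
New equilibrium: buyers pay $75, sellers receive $54, Q = 323. (Wedge: Pb − Ps = 21.)
Revenue = t · Q = 21 · 323 = $6783.

Tax revenue = $6783 hundred.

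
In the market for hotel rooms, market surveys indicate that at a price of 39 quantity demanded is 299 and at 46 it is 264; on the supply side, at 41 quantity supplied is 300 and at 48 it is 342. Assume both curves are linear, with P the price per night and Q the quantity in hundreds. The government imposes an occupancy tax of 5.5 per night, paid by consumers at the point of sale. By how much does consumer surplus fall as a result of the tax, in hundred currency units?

Demand slope: (264 − 299)/(46 − 39) = -5, so Qd = 494 − 5P.
Supply slope: (342 − 300)/(48 − 41) = 6, so Qs = 6P + 54.
Without the tax, 494 − 5P = 6P + 54 gives 11P = 440, so P* = 40 and Q* = 294.
With the tax collected from consumers, demand (in seller-price terms) shifts: Qd = 494 − 5(P + 5.5).
New equilibrium: consumers pay 43, producers receive 37.5, Q = 279. (Wedge: Pb − Ps = 5.5.)
ΔCS is the trapezoid between Q = 279 and Q = 294 of height 3: ½ · (294 + 279) · 3 = 859.5.

Consumer surplus falls by 859.5 hundred.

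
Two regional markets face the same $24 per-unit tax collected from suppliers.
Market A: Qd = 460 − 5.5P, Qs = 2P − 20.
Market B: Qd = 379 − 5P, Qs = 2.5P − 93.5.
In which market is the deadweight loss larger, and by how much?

Market B, by $57.6.

Market A: pre-tax P* = $64, Q* = 108; post-tax Q = 72.8; deadweight loss = $422.4.
Market B: pre-tax P* = $63, Q* = 64; post-tax Q = 24; deadweight loss = $480.
Difference: $422.4 vs $480 → market B is larger by $57.6.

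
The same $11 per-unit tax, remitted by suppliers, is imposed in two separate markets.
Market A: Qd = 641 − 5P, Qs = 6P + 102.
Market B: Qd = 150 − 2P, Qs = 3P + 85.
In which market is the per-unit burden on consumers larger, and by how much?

Market A: pre-tax P* = $49, Q* = 396; post-tax Q = 366; per-unit burden on consumers = $6.
Market B: pre-tax P* = $13, Q* = 124; post-tax Q = 110.8; per-unit burden on consumers = $6.6.
Difference: $6 vs $6.6 → market B is larger by $0.6.

Market B, by $0.6.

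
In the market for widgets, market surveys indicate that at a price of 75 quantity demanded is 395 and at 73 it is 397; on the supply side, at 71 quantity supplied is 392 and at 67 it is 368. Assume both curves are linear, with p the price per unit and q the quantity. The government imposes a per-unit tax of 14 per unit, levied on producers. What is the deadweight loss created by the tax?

Demand slope: (397 − 395)/(73 − 75) = -1, so qd = 470 − p.
Supply slope: (368 − 392)/(67 − 71) = 6, so qs = 6p − 34.
Before the tax: set 470 − p = 6p − 34 → p* = 72, q* = 398.
With the tax collected from producers, supply shifts: qs = 6(p − 14) − 34.
Solving gives q = 386 with buyers paying 84 and producers receiving 70 (the 14 wedge).
Quantity falls by |ΔQ| = |398 − 386| = 12.
DWL = ½ · t · |ΔQ| = ½ · 14 · 12 = 84.

Deadweight loss = 84.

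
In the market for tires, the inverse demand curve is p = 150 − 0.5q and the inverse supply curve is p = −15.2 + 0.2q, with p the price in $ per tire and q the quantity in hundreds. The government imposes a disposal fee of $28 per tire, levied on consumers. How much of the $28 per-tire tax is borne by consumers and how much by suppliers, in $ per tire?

Inverting to q(p) form: qd = 300 − 2p; qs = 5p + 76.
Before the tax: set 300 − 2p = 5p + 76 → p* = $32, q* = 236.
With the tax collected from consumers, demand (in seller-price terms) shifts: qd = 300 − 2(p + 28).
New equilibrium: consumers pay $52, suppliers receive $24, q = 196. (Wedge: pb − ps = 28.)
Burden on consumers: $20; on suppliers: $8. (They sum to $28.)

Consumers bear $20 per tire; suppliers bear $8 per tire.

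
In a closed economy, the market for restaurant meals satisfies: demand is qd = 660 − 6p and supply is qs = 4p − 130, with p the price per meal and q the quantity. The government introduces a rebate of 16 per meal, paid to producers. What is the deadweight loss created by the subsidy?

Before the subsidy: set 660 − 6p = 4p − 130 → p* = 79, q* = 186.
With a per-unit subsidy paid to producers, each receives p + 16 per unit sold, so supply becomes qs = 4(p + 16) − 130.
New equilibrium: consumers pay 72.6, producers receive 88.6, q = 224.4. (Wedge: pb − ps = −16.)
Quantity rises by |ΔQ| = |186 − 224.4| = 38.4.
DWL = ½ · t · |ΔQ| = ½ · 16 · 38.4 = 307.2.

Deadweight loss = 307.2.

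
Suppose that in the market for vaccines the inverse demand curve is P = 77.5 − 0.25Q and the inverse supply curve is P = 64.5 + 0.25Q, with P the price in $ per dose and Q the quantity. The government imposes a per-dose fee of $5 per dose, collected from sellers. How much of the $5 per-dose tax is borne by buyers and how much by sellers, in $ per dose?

Inverting to Q(P) form: Qd = 310 − 4P; Qs = 4P − 258.
Before the tax: set 310 − 4P = 4P − 258 → P* = $71, Q* = 26.
With the tax collected from sellers, supply shifts: Qs = 4(P − 5) − 258.
Solving gives Q = 16 with buyers paying $73.5 and sellers receiving $68.5 (the $5 wedge).
Burden on buyers: $2.5; on sellers: $2.5. (They sum to $5.)

Buyers bear $2.5 per dose; sellers bear $2.5 per dose.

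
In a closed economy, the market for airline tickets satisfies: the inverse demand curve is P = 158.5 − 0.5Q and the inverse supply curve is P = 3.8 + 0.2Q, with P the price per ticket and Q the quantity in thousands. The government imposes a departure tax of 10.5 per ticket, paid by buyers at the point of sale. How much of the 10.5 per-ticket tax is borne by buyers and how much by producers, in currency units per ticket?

Inverting to Q(P) form: Qd = 317 − 2P; Qs = 5P − 19.
Without the tax, 317 − 2P = 5P − 19 gives 7P = 336, so P* = 48 and Q* = 221.
With the tax collected from buyers, demand (in seller-price terms) shifts: Qd = 317 − 2(P + 10.5).
Solving gives Q = 206 with buyers paying 55.5 and producers receiving 45 (the 10.5 wedge).
Burden on buyers: 7.5; on producers: 3. (They sum to 10.5.)
The less price-elastic side of the market bears the larger share of a per-unit tax.

Buyers bear 7.5 per ticket; producers bear 3 per ticket.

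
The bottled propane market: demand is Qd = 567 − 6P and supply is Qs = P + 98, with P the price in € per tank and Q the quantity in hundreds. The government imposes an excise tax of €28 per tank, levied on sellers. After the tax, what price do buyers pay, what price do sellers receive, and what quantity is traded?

Buyers pay €71; sellers receive €43; quantity = 141.

Without the tax, 567 − 6P = P + 98 gives 7P = 469, so P* = €67 and Q* = 165.
With the tax collected from sellers, supply shifts: Qs = (P − 28) + 98.
Solving gives Q = 141 with buyers paying €71 and sellers receiving €43 (the €28 wedge).
The less price-elastic side of the market bears the larger share of a per-unit tax.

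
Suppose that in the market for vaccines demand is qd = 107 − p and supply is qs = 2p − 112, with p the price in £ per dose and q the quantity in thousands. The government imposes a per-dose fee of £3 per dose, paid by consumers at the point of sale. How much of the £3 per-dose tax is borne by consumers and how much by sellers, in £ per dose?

Consumers bear £2 per dose; sellers bear £1 per dose.

Without the tax, 107 − p = 2p − 112 gives 3p = 219, so p* = £73 and q* = 34.
With the tax collected from consumers, demand (in seller-price terms) shifts: qd = 107 − (p + 3).
New equilibrium: consumers pay £75, sellers receive £72, q = 32. (Wedge: pb − ps = 3.)
Burden on consumers: £2; on sellers: £1. (They sum to £3.)
The less price-elastic side of the market bears the larger share of a per-unit tax.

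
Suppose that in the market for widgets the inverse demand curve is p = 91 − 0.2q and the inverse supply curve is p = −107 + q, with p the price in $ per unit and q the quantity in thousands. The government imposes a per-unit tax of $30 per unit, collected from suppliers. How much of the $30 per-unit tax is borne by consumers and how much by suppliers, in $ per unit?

Consumers bear $5 per unit; suppliers bear $25 per unit.

Inverting to q(p) form: qd = 455 − 5p; qs = p + 107.
Without the tax, 455 − 5p = p + 107 gives 6p = 348, so p* = $58 and q* = 165.
With the tax collected from suppliers, supply shifts: qs = (p − 30) + 107.
New equilibrium: consumers pay $63, suppliers receive $33, q = 140. (Wedge: pb − ps = 30.)
Burden on consumers: $5; on suppliers: $25. (They sum to $30.)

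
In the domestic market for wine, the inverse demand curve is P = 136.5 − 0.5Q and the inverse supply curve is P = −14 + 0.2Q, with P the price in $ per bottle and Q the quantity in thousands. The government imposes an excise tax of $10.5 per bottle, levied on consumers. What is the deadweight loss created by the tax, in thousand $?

Inverting to Q(P) form: Qd = 273 − 2P; Qs = 5P + 70.
Before the tax: set 273 − 2P = 5P + 70 → P* = $29, Q* = 215.
With the tax collected from consumers, demand (in seller-price terms) shifts: Qd = 273 − 2(P + 10.5).
New equilibrium: consumers pay $36.5, producers receive $26, Q = 200. (Wedge: Pb − Ps = 10.5.)
Quantity falls by |ΔQ| = |215 − 200| = 15.
DWL = ½ · t · |ΔQ| = ½ · 10.5 · 15 = $78.75.

Deadweight loss = $78.75 thousand.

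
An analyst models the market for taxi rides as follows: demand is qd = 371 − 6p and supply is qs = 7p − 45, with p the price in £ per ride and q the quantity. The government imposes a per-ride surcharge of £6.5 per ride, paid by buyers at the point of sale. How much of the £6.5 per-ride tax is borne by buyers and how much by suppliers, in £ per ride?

Buyers bear £3.5 per ride; suppliers bear £3 per ride.

Without the tax, 371 − 6p = 7p − 45 gives 13p = 416, so p* = £32 and q* = 179.
With the tax collected from buyers, demand (in seller-price terms) shifts: qd = 371 − 6(p + 6.5).
New equilibrium: buyers pay £35.5, suppliers receive £29, q = 158. (Wedge: pb − ps = 6.5.)
Burden on buyers: £3.5; on suppliers: £3. (They sum to £6.5.)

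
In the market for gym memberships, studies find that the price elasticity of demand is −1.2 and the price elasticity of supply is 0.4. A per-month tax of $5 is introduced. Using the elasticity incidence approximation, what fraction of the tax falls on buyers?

Buyers' share ≈ 0.25.

Incidence ratio: buyers' share ≈ εs / (εs + |εd|) = 0.4 / (0.4 + 1.2) = 0.25.
Supply is the less elastic side, so buyers bear the smaller share.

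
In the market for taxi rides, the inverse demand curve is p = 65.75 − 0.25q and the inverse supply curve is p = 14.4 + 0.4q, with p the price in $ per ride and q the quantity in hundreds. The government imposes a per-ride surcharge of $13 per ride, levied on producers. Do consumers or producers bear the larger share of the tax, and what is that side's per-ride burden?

Rewrite in direct form: qd = 263 − 4p and qs = 2.5p − 36.
Before the tax: set 263 − 4p = 2.5p − 36 → p* = $46, q* = 79.
With the tax collected from producers, supply shifts: qs = 2.5(p − 13) − 36.
Solving gives q = 59 with consumers paying $51 and producers receiving $38 (the $13 wedge).
Per-ride burden: consumers $5, producers $8.
Producers take the larger share because supply is less price-elastic here (demand slope 4 vs supply slope 2.5).
The less price-elastic side of the market bears the larger share of a per-unit tax.

Producers bear the larger share: $8 per ride.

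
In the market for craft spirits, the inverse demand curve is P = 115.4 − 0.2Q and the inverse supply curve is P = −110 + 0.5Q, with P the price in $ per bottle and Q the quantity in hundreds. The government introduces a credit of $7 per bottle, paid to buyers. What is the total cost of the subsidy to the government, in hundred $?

Government outlay = $2324 hundred.

Inverting to Q(P) form: Qd = 577 − 5P; Qs = 2P + 220.
Without the subsidy, 577 − 5P = 2P + 220 gives 7P = 357, so P* = $51 and Q* = 322.
With a per-unit subsidy paid to buyers, each effectively pays P − 7, so demand becomes Qd = 577 − 5(P − 7).
Solving gives Q = 332 with buyers paying $49 and sellers receiving $56 (the $7 wedge).
Outlay = t · Q = 7 · 332 = $2324.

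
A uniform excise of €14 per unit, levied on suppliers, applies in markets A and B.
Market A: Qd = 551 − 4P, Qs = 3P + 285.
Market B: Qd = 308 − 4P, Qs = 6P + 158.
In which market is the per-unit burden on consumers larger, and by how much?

Market B, by €2.4.

Market A: pre-tax P* = €38, Q* = 399; post-tax Q = 375; per-unit burden on consumers = €6.
Market B: pre-tax P* = €15, Q* = 248; post-tax Q = 214.4; per-unit burden on consumers = €8.4.
Difference: €6 vs €8.4 → market B is larger by €2.4.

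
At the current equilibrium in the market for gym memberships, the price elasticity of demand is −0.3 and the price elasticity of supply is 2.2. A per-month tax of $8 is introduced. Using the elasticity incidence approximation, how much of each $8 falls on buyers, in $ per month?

Incidence ratio: buyers' share ≈ εs / (εs + |εd|) = 2.2 / (2.2 + 0.3) = 0.88.
So buyers bear ≈ 0.88 × $8 = $7.04; sellers bear $0.96.

Buyers bear ≈ $7.04 per month.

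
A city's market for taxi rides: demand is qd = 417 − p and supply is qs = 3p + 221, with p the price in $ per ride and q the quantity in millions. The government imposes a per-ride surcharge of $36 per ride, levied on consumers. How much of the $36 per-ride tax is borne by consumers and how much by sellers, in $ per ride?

Consumers bear $27 per ride; sellers bear $9 per ride.

Before the tax: set 417 − p = 3p + 221 → p* = $49, q* = 368.
With the tax collected from consumers, demand (in seller-price terms) shifts: qd = 417 − (p + 36).
Solving gives q = 341 with consumers paying $76 and sellers receiving $40 (the $36 wedge).
Burden on consumers: $27; on sellers: $9. (They sum to $36.)
The less price-elastic side of the market bears the larger share of a per-unit tax.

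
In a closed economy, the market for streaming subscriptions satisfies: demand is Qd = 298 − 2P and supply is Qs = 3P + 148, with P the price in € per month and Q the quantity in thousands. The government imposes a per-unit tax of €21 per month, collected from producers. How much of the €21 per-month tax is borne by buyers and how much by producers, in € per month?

Without the tax, 298 − 2P = 3P + 148 gives 5P = 150, so P* = €30 and Q* = 238.
With the tax collected from producers, supply shifts: Qs = 3(P − 21) + 148.
Solving gives Q = 212.8 with buyers paying €42.6 and producers receiving €21.6 (the €21 wedge).
Burden on buyers: €12.6; on producers: €8.4. (They sum to €21.)

Buyers bear €12.6 per month; producers bear €8.4 per month.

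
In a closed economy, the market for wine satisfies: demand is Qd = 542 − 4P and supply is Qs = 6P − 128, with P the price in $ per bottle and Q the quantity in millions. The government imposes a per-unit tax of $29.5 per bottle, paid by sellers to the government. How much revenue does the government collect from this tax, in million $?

Before the tax: set 542 − 4P = 6P − 128 → P* = $67, Q* = 274.
With the tax collected from sellers, supply shifts: Qs = 6(P − 29.5) − 128.
Solving gives Q = 203.2 with buyers paying $84.7 and sellers receiving $55.2 (the $29.5 wedge).
Revenue = t · Q = 29.5 · 203.2 = $5994.4.

Tax revenue = $5994.4 million.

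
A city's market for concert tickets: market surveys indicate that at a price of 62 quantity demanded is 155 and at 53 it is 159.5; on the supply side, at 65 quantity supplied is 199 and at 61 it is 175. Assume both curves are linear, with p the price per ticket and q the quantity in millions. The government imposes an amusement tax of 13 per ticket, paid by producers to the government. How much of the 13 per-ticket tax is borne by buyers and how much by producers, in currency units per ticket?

Demand slope: (159.5 − 155)/(53 − 62) = -0.5, so qd = 186 − 0.5p.
Supply slope: (175 − 199)/(61 − 65) = 6, so qs = 6p − 191.
Before the tax: set 186 − 0.5p = 6p − 191 → p* = 58, q* = 157.
With the tax collected from producers, supply shifts: qs = 6(p − 13) − 191.
Solving gives q = 151 with buyers paying 70 and producers receiving 57 (the 13 wedge).
Burden on buyers: 12; on producers: 1. (They sum to 13.)

Buyers bear 12 per ticket; producers bear 1 per ticket.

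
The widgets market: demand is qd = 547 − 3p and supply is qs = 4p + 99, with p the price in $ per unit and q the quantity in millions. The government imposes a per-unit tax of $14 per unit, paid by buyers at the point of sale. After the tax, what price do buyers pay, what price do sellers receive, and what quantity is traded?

Buyers pay $72; sellers receive $58; quantity = 331.

Without the tax, 547 − 3p = 4p + 99 gives 7p = 448, so p* = $64 and q* = 355.
With the tax collected from buyers, demand (in seller-price terms) shifts: qd = 547 − 3(p + 14).
New equilibrium: buyers pay $72, sellers receive $58, q = 331. (Wedge: pb − ps = 14.)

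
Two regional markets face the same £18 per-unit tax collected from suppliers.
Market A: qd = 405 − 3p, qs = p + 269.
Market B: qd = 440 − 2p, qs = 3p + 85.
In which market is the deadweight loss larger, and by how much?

Market B, by £72.9.

Market A: pre-tax p* = £34, q* = 303; post-tax q = 289.5; deadweight loss = £121.5.
Market B: pre-tax p* = £71, q* = 298; post-tax q = 276.4; deadweight loss = £194.4.
Difference: £121.5 vs £194.4 → market B is larger by £72.9.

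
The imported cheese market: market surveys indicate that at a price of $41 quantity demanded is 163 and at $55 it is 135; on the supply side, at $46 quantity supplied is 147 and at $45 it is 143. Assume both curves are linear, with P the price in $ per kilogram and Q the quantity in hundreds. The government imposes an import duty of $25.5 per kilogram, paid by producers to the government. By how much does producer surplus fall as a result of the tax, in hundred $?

Demand slope: (135 − 163)/(55 − 41) = -2, so Qd = 245 − 2P.
Supply slope: (143 − 147)/(45 − 46) = 4, so Qs = 4P − 37.
Before the tax: set 245 − 2P = 4P − 37 → P* = $47, Q* = 151.
With the tax collected from producers, supply shifts: Qs = 4(P − 25.5) − 37.
Solving gives Q = 117 with buyers paying $64 and producers receiving $38.5 (the $25.5 wedge).
ΔPS is the trapezoid between Q = 117 and Q = 151 of height $8.5: ½ · (151 + 117) · 8.5 = $1139.

Producer surplus falls by $1139 hundred.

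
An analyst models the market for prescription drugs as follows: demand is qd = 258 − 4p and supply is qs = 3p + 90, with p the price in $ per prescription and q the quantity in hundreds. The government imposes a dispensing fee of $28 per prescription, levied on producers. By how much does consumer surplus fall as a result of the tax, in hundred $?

Without the tax, 258 − 4p = 3p + 90 gives 7p = 168, so p* = $24 and q* = 162.
With the tax collected from producers, supply shifts: qs = 3(p − 28) + 90.
New equilibrium: buyers pay $36, producers receive $8, q = 114. (Wedge: pb − ps = 28.)
ΔCS is the trapezoid between Q = 114 and Q = 162 of height $12: ½ · (162 + 114) · 12 = $1656.

Consumer surplus falls by $1656 hundred.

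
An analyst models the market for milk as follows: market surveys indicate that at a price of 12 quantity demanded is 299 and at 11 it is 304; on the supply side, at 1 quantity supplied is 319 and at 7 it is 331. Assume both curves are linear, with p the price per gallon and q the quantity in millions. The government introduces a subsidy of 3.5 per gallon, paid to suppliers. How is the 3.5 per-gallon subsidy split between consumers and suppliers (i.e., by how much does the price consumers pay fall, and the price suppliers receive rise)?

Demand slope: (304 − 299)/(11 − 12) = -5, so qd = 359 − 5p.
Supply slope: (331 − 319)/(7 − 1) = 2, so qs = 2p + 317.
Without the subsidy, 359 − 5p = 2p + 317 gives 7p = 42, so p* = 6 and q* = 329.
With a per-unit subsidy paid to suppliers, each receives p + 3.5 per unit sold, so supply becomes qs = 2(p + 3.5) + 317.
New equilibrium: consumers pay 5, suppliers receive 8.5, q = 334. (Wedge: pb − ps = −3.5.)
Gain to consumers: 1; to suppliers: 2.5. (They sum to 3.5.)

Consumers gain 1 per gallon; suppliers gain 2.5 per gallon.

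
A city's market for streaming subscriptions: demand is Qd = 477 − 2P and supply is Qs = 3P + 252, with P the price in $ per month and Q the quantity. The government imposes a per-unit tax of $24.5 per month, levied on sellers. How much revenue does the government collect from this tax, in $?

Before the tax: set 477 − 2P = 3P + 252 → P* = $45, Q* = 387.
With the tax collected from sellers, supply shifts: Qs = 3(P − 24.5) + 252.
New equilibrium: buyers pay $59.7, sellers receive $35.2, Q = 357.6. (Wedge: Pb − Ps = 24.5.)
Revenue = t · Q = 24.5 · 357.6 = $8761.2.

Tax revenue = $8761.2.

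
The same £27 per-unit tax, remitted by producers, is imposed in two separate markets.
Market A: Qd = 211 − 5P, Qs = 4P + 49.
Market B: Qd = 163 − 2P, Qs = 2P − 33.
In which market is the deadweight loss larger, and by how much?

Market A: pre-tax P* = £18, Q* = 121; post-tax Q = 61; deadweight loss = £810.
Market B: pre-tax P* = £49, Q* = 65; post-tax Q = 38; deadweight loss = £364.5.
Difference: £810 vs £364.5 → market A is larger by £445.5.

Market A, by £445.5.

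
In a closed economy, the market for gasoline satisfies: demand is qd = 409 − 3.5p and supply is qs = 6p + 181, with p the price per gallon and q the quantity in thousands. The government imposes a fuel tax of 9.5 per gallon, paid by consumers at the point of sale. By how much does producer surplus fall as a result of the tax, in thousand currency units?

Producer surplus falls by 1100.75 thousand.

Without the tax, 409 − 3.5p = 6p + 181 gives 9.5p = 228, so p* = 24 and q* = 325.
With the tax collected from consumers, demand (in seller-price terms) shifts: qd = 409 − 3.5(p + 9.5).
New equilibrium: consumers pay 30, sellers receive 20.5, q = 304. (Wedge: pb − ps = 9.5.)
ΔPS is the trapezoid between Q = 304 and Q = 325 of height 3.5: ½ · (325 + 304) · 3.5 = 1100.75.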